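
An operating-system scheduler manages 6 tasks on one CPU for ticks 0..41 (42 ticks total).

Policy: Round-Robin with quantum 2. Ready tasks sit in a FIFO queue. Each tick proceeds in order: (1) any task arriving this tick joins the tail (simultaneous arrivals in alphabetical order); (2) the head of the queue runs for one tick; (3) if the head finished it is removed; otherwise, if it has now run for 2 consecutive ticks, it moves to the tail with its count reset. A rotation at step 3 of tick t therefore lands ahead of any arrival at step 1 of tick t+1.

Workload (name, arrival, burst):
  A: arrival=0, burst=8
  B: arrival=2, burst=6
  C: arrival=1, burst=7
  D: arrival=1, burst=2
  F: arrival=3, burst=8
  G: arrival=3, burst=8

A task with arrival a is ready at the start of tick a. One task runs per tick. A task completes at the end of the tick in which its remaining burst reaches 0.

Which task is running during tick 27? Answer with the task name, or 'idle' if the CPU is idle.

t=0: queue=[A] q_used=0 → run A
t=1: queue=[A,C,D] q_used=1 → run A
t=2: queue=[C,D,A,B] q_used=0 → run C
t=3: queue=[C,D,A,B,F,G] q_used=1 → run C
t=4: queue=[D,A,B,F,G,C] q_used=0 → run D
t=5: queue=[D,A,B,F,G,C] q_used=1 → run D
t=6: queue=[A,B,F,G,C] q_used=0 → run A
t=7: queue=[A,B,F,G,C] q_used=1 → run A
t=8: queue=[B,F,G,C,A] q_used=0 → run B
t=9: queue=[B,F,G,C,A] q_used=1 → run B
t=10: queue=[F,G,C,A,B] q_used=0 → run F
t=11: queue=[F,G,C,A,B] q_used=1 → run F
t=12: queue=[G,C,A,B,F] q_used=0 → run G
t=13: queue=[G,C,A,B,F] q_used=1 → run G
t=14: queue=[C,A,B,F,G] q_used=0 → run C
t=15: queue=[C,A,B,F,G] q_used=1 → run C
t=16: queue=[A,B,F,G,C] q_used=0 → run A
t=17: queue=[A,B,F,G,C] q_used=1 → run A
t=18: queue=[B,F,G,C,A] q_used=0 → run B
t=19: queue=[B,F,G,C,A] q_used=1 → run B
t=20: queue=[F,G,C,A,B] q_used=0 → run F
t=21: queue=[F,G,C,A,B] q_used=1 → run F
t=22: queue=[G,C,A,B,F] q_used=0 → run G
t=23: queue=[G,C,A,B,F] q_used=1 → run G
t=24: queue=[C,A,B,F,G] q_used=0 → run C
t=25: queue=[C,A,B,F,G] q_used=1 → run C
t=26: queue=[A,B,F,G,C] q_used=0 → run A
t=27: queue=[A,B,F,G,C] q_used=1 → run A
t=28: queue=[B,F,G,C] q_used=0 → run B
t=29: queue=[B,F,G,C] q_used=1 → run B
t=30: queue=[F,G,C] q_used=0 → run F
t=31: queue=[F,G,C] q_used=1 → run F
t=32: queue=[G,C,F] q_used=0 → run G
t=33: queue=[G,C,F] q_used=1 → run G
t=34: queue=[C,F,G] q_used=0 → run C
t=35: queue=[F,G] q_used=0 → run F
t=36: queue=[F,G] q_used=1 → run F
t=37: queue=[G] q_used=0 → run G
t=38: queue=[G] q_used=1 → run G
t=39: (idle)
t=40: (idle)
t=41: (idle)

running at tick 27 = A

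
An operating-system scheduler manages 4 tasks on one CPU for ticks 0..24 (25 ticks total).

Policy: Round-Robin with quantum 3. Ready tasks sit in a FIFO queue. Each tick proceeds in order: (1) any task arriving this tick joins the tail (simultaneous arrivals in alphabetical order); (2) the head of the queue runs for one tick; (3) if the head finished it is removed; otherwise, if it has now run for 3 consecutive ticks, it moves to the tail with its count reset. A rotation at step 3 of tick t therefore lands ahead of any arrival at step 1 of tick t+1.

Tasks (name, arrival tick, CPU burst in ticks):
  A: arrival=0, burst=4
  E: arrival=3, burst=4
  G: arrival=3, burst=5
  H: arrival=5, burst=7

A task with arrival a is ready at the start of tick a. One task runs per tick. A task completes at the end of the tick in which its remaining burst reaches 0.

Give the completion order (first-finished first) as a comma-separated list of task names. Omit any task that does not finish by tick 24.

completion order = A, E, G, H

t=0: queue=[A] q_used=0 → run A
t=1: queue=[A] q_used=1 → run A
t=2: queue=[A] q_used=2 → run A
t=3: queue=[A,E,G] q_used=0 → run A
t=4: queue=[E,G] q_used=0 → run E
t=5: queue=[E,G,H] q_used=1 → run E
t=6: queue=[E,G,H] q_used=2 → run E
t=7: queue=[G,H,E] q_used=0 → run G
t=8: queue=[G,H,E] q_used=1 → run G
t=9: queue=[G,H,E] q_used=2 → run G
t=10: queue=[H,E,G] q_used=0 → run H
t=11: queue=[H,E,G] q_used=1 → run H
t=12: queue=[H,E,G] q_used=2 → run H
t=13: queue=[E,G,H] q_used=0 → run E
t=14: queue=[G,H] q_used=0 → run G
t=15: queue=[G,H] q_used=1 → run G
t=16: queue=[H] q_used=0 → run H
t=17: queue=[H] q_used=1 → run H
t=18: queue=[H] q_used=2 → run H
t=19: queue=[H] q_used=0 → run H
t=20: (idle)
t=21: (idle)
t=22: (idle)
t=23: (idle)
t=24: (idle)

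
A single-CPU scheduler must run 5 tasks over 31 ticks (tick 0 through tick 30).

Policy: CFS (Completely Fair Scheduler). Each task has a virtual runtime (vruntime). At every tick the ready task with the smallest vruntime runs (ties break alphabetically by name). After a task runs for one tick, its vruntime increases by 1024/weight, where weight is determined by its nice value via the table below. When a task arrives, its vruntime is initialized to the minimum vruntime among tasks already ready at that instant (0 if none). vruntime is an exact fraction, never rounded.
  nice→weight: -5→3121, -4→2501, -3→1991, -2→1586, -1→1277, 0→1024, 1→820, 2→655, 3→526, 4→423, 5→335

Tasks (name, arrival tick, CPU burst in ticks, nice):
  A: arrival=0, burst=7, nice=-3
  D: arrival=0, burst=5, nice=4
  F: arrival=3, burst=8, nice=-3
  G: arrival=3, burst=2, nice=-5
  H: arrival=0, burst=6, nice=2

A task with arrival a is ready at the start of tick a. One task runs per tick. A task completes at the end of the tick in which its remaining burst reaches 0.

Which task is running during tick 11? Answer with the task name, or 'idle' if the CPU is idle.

running at tick 11 = H

t=0: vr[A=0 D=0 H=0] → run A
t=1: vr[A=1024/1991 D=0 H=0] → run D
t=2: vr[A=1024/1991 D=1024/423 H=0] → run H
t=3: vr[A=1024/1991 D=1024/423 F=1024/1991 G=1024/1991 H=1024/655] → run A
t=4: vr[A=2048/1991 D=1024/423 F=1024/1991 G=1024/1991 H=1024/655] → run F
t=5: vr[A=2048/1991 D=1024/423 F=2048/1991 G=1024/1991 H=1024/655] → run G
t=6: vr[A=2048/1991 D=1024/423 F=2048/1991 G=5234688/6213911 H=1024/655] → run G
t=7: vr[A=2048/1991 D=1024/423 F=2048/1991 H=1024/655] → run A
t=8: vr[A=3072/1991 D=1024/423 F=2048/1991 H=1024/655] → run F
t=9: vr[A=3072/1991 D=1024/423 F=3072/1991 H=1024/655] → run A
t=10: vr[A=4096/1991 D=1024/423 F=3072/1991 H=1024/655] → run F
t=11: vr[A=4096/1991 D=1024/423 F=4096/1991 H=1024/655] → run H
t=12: vr[A=4096/1991 D=1024/423 F=4096/1991 H=2048/655] → run A
t=13: vr[A=5120/1991 D=1024/423 F=4096/1991 H=2048/655] → run F
t=14: vr[A=5120/1991 D=1024/423 F=5120/1991 H=2048/655] → run D
t=15: vr[A=5120/1991 D=2048/423 F=5120/1991 H=2048/655] → run A
t=16: vr[A=6144/1991 D=2048/423 F=5120/1991 H=2048/655] → run F
t=17: vr[A=6144/1991 D=2048/423 F=6144/1991 H=2048/655] → run A
t=18: vr[D=2048/423 F=6144/1991 H=2048/655] → run F
t=19: vr[D=2048/423 F=7168/1991 H=2048/655] → run H
t=20: vr[D=2048/423 F=7168/1991 H=3072/655] → run F
t=21: vr[D=2048/423 F=8192/1991 H=3072/655] → run F
t=22: vr[D=2048/423 H=3072/655] → run H
t=23: vr[D=2048/423 H=4096/655] → run D
t=24: vr[D=1024/141 H=4096/655] → run H
t=25: vr[D=1024/141 H=1024/131] → run D
t=26: vr[D=4096/423 H=1024/131] → run H
t=27: vr[D=4096/423] → run D
t=28: (idle)
t=29: (idle)
t=30: (idle)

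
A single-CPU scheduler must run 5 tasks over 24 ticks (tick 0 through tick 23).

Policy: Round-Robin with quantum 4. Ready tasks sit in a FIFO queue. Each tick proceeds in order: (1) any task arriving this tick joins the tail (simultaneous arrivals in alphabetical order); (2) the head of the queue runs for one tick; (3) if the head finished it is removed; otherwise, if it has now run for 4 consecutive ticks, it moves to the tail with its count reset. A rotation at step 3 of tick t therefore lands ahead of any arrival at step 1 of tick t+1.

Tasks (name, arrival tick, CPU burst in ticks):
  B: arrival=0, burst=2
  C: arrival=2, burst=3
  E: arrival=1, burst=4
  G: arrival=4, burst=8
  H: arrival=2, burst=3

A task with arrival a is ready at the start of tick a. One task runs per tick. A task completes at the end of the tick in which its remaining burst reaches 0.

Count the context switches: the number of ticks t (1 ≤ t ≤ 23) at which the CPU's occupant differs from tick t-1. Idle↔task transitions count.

t=0: queue=[B] q_used=0 → run B
t=1: queue=[B,E] q_used=1 → run B
t=2: queue=[E,C,H] q_used=0 → run E
t=3: queue=[E,C,H] q_used=1 → run E
t=4: queue=[E,C,H,G] q_used=2 → run E
t=5: queue=[E,C,H,G] q_used=3 → run E
t=6: queue=[C,H,G] q_used=0 → run C
t=7: queue=[C,H,G] q_used=1 → run C
t=8: queue=[C,H,G] q_used=2 → run C
t=9: queue=[H,G] q_used=0 → run H
t=10: queue=[H,G] q_used=1 → run H
t=11: queue=[H,G] q_used=2 → run H
t=12: queue=[G] q_used=0 → run G
t=13: queue=[G] q_used=1 → run G
t=14: queue=[G] q_used=2 → run G
t=15: queue=[G] q_used=3 → run G
t=16: queue=[G] q_used=0 → run G
t=17: queue=[G] q_used=1 → run G
t=18: queue=[G] q_used=2 → run G
t=19: queue=[G] q_used=3 → run G
t=20: (idle)
t=21: (idle)
t=22: (idle)
t=23: (idle)

context switches = 5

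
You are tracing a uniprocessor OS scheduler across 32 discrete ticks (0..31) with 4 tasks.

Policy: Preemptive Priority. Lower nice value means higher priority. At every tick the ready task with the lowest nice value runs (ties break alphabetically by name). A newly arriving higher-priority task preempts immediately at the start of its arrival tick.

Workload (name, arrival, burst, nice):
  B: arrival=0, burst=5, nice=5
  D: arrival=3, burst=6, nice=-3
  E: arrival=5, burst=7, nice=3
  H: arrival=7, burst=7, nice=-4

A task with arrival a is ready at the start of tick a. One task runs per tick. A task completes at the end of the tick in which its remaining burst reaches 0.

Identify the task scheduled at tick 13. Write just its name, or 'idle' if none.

running at tick 13 = H

t=0: ready={B} → run B
t=1: ready={B} → run B
t=2: ready={B} → run B
t=3: ready={B,D} → run D
t=4: ready={B,D} → run D
t=5: ready={B,D,E} → run D
t=6: ready={B,D,E} → run D
t=7: ready={B,D,E,H} → run H
t=8: ready={B,D,E,H} → run H
t=9: ready={B,D,E,H} → run H
t=10: ready={B,D,E,H} → run H
t=11: ready={B,D,E,H} → run H
t=12: ready={B,D,E,H} → run H
t=13: ready={B,D,E,H} → run H
t=14: ready={B,D,E} → run D
t=15: ready={B,D,E} → run D
t=16: ready={B,E} → run E
t=17: ready={B,E} → run E
t=18: ready={B,E} → run E
t=19: ready={B,E} → run E
t=20: ready={B,E} → run E
t=21: ready={B,E} → run E
t=22: ready={B,E} → run E
t=23: ready={B} → run B
t=24: ready={B} → run B
t=25: (idle)
t=26: (idle)
t=27: (idle)
t=28: (idle)
t=29: (idle)
t=30: (idle)
t=31: (idle)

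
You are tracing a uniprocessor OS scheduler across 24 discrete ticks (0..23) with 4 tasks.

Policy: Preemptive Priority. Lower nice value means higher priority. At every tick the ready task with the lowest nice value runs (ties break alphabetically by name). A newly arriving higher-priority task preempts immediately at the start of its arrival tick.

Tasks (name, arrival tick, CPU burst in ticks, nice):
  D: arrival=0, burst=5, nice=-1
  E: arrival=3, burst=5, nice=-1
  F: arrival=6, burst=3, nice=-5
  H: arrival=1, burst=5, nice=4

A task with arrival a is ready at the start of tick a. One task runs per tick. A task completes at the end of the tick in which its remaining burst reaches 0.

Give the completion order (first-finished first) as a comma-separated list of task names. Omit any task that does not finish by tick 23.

completion order = D, F, E, H

t=0: ready={D} → run D
t=1: ready={D,H} → run D
t=2: ready={D,H} → run D
t=3: ready={D,E,H} → run D
t=4: ready={D,E,H} → run D
t=5: ready={E,H} → run E
t=6: ready={E,F,H} → run F
t=7: ready={E,F,H} → run F
t=8: ready={E,F,H} → run F
t=9: ready={E,H} → run E
t=10: ready={E,H} → run E
t=11: ready={E,H} → run E
t=12: ready={E,H} → run E
t=13: ready={H} → run H
t=14: ready={H} → run H
t=15: ready={H} → run H
t=16: ready={H} → run H
t=17: ready={H} → run H
t=18: (idle)
t=19: (idle)
t=20: (idle)
t=21: (idle)
t=22: (idle)
t=23: (idle)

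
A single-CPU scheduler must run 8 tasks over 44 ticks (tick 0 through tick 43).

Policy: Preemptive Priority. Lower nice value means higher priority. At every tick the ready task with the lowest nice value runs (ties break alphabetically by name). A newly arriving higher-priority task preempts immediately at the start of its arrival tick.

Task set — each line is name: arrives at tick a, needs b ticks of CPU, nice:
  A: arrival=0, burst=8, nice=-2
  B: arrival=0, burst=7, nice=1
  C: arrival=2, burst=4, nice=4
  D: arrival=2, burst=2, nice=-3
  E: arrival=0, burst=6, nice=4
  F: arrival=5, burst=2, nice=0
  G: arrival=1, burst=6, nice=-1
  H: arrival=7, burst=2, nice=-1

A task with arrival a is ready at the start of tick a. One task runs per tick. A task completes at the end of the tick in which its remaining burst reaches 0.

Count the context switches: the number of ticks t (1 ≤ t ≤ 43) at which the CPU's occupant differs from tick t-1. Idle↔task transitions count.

context switches = 9

t=0: ready={A,B,E} → run A
t=1: ready={A,B,E,G} → run A
t=2: ready={A,B,C,D,E,G} → run D
t=3: ready={A,B,C,D,E,G} → run D
t=4: ready={A,B,C,E,G} → run A
t=5: ready={A,B,C,E,F,G} → run A
t=6: ready={A,B,C,E,F,G} → run A
t=7: ready={A,B,C,E,F,G,H} → run A
t=8: ready={A,B,C,E,F,G,H} → run A
t=9: ready={A,B,C,E,F,G,H} → run A
t=10: ready={B,C,E,F,G,H} → run G
t=11: ready={B,C,E,F,G,H} → run G
t=12: ready={B,C,E,F,G,H} → run G
t=13: ready={B,C,E,F,G,H} → run G
t=14: ready={B,C,E,F,G,H} → run G
t=15: ready={B,C,E,F,G,H} → run G
t=16: ready={B,C,E,F,H} → run H
t=17: ready={B,C,E,F,H} → run H
t=18: ready={B,C,E,F} → run F
t=19: ready={B,C,E,F} → run F
t=20: ready={B,C,E} → run B
t=21: ready={B,C,E} → run B
t=22: ready={B,C,E} → run B
t=23: ready={B,C,E} → run B
t=24: ready={B,C,E} → run B
t=25: ready={B,C,E} → run B
t=26: ready={B,C,E} → run B
t=27: ready={C,E} → run C
t=28: ready={C,E} → run C
t=29: ready={C,E} → run C
t=30: ready={C,E} → run C
t=31: ready={E} → run E
t=32: ready={E} → run E
t=33: ready={E} → run E
t=34: ready={E} → run E
t=35: ready={E} → run E
t=36: ready={E} → run E
t=37: (idle)
t=38: (idle)
t=39: (idle)
t=40: (idle)
t=41: (idle)
t=42: (idle)
t=43: (idle)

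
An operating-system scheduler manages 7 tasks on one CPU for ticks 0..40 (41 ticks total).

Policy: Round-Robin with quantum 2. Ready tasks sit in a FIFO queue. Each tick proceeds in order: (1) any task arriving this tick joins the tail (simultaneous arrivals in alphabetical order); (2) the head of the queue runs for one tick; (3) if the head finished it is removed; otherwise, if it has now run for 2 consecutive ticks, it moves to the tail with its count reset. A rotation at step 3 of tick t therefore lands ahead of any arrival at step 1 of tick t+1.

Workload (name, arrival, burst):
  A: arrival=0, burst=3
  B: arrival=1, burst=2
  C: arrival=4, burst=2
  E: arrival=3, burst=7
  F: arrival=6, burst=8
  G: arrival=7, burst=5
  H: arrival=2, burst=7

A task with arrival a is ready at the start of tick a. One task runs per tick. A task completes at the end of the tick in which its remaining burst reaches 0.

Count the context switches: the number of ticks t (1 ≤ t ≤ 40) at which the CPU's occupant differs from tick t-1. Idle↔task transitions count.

t=0: queue=[A] q_used=0 → run A
t=1: queue=[A,B] q_used=1 → run A
t=2: queue=[B,A,H] q_used=0 → run B
t=3: queue=[B,A,H,E] q_used=1 → run B
t=4: queue=[A,H,E,C] q_used=0 → run A
t=5: queue=[H,E,C] q_used=0 → run H
t=6: queue=[H,E,C,F] q_used=1 → run H
t=7: queue=[E,C,F,H,G] q_used=0 → run E
t=8: queue=[E,C,F,H,G] q_used=1 → run E
t=9: queue=[C,F,H,G,E] q_used=0 → run C
t=10: queue=[C,F,H,G,E] q_used=1 → run C
t=11: queue=[F,H,G,E] q_used=0 → run F
t=12: queue=[F,H,G,E] q_used=1 → run F
t=13: queue=[H,G,E,F] q_used=0 → run H
t=14: queue=[H,G,E,F] q_used=1 → run H
t=15: queue=[G,E,F,H] q_used=0 → run G
t=16: queue=[G,E,F,H] q_used=1 → run G
t=17: queue=[E,F,H,G] q_used=0 → run E
t=18: queue=[E,F,H,G] q_used=1 → run E
t=19: queue=[F,H,G,E] q_used=0 → run F
t=20: queue=[F,H,G,E] q_used=1 → run F
t=21: queue=[H,G,E,F] q_used=0 → run H
t=22: queue=[H,G,E,F] q_used=1 → run H
t=23: queue=[G,E,F,H] q_used=0 → run G
t=24: queue=[G,E,F,H] q_used=1 → run G
t=25: queue=[E,F,H,G] q_used=0 → run E
t=26: queue=[E,F,H,G] q_used=1 → run E
t=27: queue=[F,H,G,E] q_used=0 → run F
t=28: queue=[F,H,G,E] q_used=1 → run F
t=29: queue=[H,G,E,F] q_used=0 → run H
t=30: queue=[G,E,F] q_used=0 → run G
t=31: queue=[E,F] q_used=0 → run E
t=32: queue=[F] q_used=0 → run F
t=33: queue=[F] q_used=1 → run F
t=34: (idle)
t=35: (idle)
t=36: (idle)
t=37: (idle)
t=38: (idle)
t=39: (idle)
t=40: (idle)

context switches = 19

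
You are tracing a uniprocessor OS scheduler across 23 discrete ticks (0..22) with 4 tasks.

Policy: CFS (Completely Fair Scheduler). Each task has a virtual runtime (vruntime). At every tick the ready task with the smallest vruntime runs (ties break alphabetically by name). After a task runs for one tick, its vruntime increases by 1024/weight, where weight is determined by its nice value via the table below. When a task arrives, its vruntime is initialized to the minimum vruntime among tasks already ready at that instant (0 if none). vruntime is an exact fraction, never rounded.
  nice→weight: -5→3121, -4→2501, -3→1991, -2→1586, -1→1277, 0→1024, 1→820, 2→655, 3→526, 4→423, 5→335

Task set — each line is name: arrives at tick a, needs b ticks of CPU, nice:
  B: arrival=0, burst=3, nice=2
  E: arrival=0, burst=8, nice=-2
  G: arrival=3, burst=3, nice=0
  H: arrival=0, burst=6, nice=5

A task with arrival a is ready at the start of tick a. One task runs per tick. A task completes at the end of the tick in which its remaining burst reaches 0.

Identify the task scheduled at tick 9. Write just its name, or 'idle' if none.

t=0: vr[B=0 E=0 H=0] → run B
t=1: vr[B=1024/655 E=0 H=0] → run E
t=2: vr[B=1024/655 E=512/793 H=0] → run H
t=3: vr[B=1024/655 E=512/793 G=512/793 H=1024/335] → run E
t=4: vr[B=1024/655 E=1024/793 G=512/793 H=1024/335] → run G
t=5: vr[B=1024/655 E=1024/793 G=1305/793 H=1024/335] → run E
t=6: vr[B=1024/655 E=1536/793 G=1305/793 H=1024/335] → run B
t=7: vr[B=2048/655 E=1536/793 G=1305/793 H=1024/335] → run G
t=8: vr[B=2048/655 E=1536/793 G=2098/793 H=1024/335] → run E
t=9: vr[B=2048/655 E=2048/793 G=2098/793 H=1024/335] → run E
t=10: vr[B=2048/655 E=2560/793 G=2098/793 H=1024/335] → run G
t=11: vr[B=2048/655 E=2560/793 H=1024/335] → run H
t=12: vr[B=2048/655 E=2560/793 H=2048/335] → run B
t=13: vr[E=2560/793 H=2048/335] → run E
t=14: vr[E=3072/793 H=2048/335] → run E
t=15: vr[E=3584/793 H=2048/335] → run E
t=16: vr[H=2048/335] → run H
t=17: vr[H=3072/335] → run H
t=18: vr[H=4096/335] → run H
t=19: vr[H=1024/67] → run H
t=20: (idle)
t=21: (idle)
t=22: (idle)

running at tick 9 = E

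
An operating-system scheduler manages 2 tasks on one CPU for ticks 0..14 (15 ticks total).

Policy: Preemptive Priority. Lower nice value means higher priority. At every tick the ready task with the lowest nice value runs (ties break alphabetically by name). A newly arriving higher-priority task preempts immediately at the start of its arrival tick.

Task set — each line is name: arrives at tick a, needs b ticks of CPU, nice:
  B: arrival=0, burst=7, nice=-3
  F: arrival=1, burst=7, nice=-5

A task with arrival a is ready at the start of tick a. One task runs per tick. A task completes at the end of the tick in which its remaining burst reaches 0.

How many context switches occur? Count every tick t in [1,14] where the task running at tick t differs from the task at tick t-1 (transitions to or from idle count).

context switches = 3

t=0: ready={B} → run B
t=1: ready={B,F} → run F
t=2: ready={B,F} → run F
t=3: ready={B,F} → run F
t=4: ready={B,F} → run F
t=5: ready={B,F} → run F
t=6: ready={B,F} → run F
t=7: ready={B,F} → run F
t=8: ready={B} → run B
t=9: ready={B} → run B
t=10: ready={B} → run B
t=11: ready={B} → run B
t=12: ready={B} → run B
t=13: ready={B} → run B
t=14: (idle)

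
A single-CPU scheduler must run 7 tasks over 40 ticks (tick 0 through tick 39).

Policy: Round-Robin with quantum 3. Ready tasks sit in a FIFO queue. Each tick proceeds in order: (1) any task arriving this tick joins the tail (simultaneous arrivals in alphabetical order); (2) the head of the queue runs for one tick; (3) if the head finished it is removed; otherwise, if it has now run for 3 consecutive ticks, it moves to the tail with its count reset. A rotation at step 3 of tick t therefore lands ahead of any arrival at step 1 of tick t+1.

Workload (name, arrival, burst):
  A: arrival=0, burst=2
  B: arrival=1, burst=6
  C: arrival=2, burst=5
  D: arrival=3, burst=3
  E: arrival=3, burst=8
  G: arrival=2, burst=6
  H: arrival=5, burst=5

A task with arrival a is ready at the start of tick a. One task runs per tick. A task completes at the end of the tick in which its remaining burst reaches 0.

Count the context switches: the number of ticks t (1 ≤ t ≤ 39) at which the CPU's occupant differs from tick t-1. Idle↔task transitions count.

context switches = 13

t=0: queue=[A] q_used=0 → run A
t=1: queue=[A,B] q_used=1 → run A
t=2: queue=[B,C,G] q_used=0 → run B
t=3: queue=[B,C,G,D,E] q_used=1 → run B
t=4: queue=[B,C,G,D,E] q_used=2 → run B
t=5: queue=[C,G,D,E,B,H] q_used=0 → run C
t=6: queue=[C,G,D,E,B,H] q_used=1 → run C
t=7: queue=[C,G,D,E,B,H] q_used=2 → run C
t=8: queue=[G,D,E,B,H,C] q_used=0 → run G
t=9: queue=[G,D,E,B,H,C] q_used=1 → run G
t=10: queue=[G,D,E,B,H,C] q_used=2 → run G
t=11: queue=[D,E,B,H,C,G] q_used=0 → run D
t=12: queue=[D,E,B,H,C,G] q_used=1 → run D
t=13: queue=[D,E,B,H,C,G] q_used=2 → run D
t=14: queue=[E,B,H,C,G] q_used=0 → run E
t=15: queue=[E,B,H,C,G] q_used=1 → run E
t=16: queue=[E,B,H,C,G] q_used=2 → run E
t=17: queue=[B,H,C,G,E] q_used=0 → run B
t=18: queue=[B,H,C,G,E] q_used=1 → run B
t=19: queue=[B,H,C,G,E] q_used=2 → run B
t=20: queue=[H,C,G,E] q_used=0 → run H
t=21: queue=[H,C,G,E] q_used=1 → run H
t=22: queue=[H,C,G,E] q_used=2 → run H
t=23: queue=[C,G,E,H] q_used=0 → run C
t=24: queue=[C,G,E,H] q_used=1 → run C
t=25: queue=[G,E,H] q_used=0 → run G
t=26: queue=[G,E,H] q_used=1 → run G
t=27: queue=[G,E,H] q_used=2 → run G
t=28: queue=[E,H] q_used=0 → run E
t=29: queue=[E,H] q_used=1 → run E
t=30: queue=[E,H] q_used=2 → run E
t=31: queue=[H,E] q_used=0 → run H
t=32: queue=[H,E] q_used=1 → run H
t=33: queue=[E] q_used=0 → run E
t=34: queue=[E] q_used=1 → run E
t=35: (idle)
t=36: (idle)
t=37: (idle)
t=38: (idle)
t=39: (idle)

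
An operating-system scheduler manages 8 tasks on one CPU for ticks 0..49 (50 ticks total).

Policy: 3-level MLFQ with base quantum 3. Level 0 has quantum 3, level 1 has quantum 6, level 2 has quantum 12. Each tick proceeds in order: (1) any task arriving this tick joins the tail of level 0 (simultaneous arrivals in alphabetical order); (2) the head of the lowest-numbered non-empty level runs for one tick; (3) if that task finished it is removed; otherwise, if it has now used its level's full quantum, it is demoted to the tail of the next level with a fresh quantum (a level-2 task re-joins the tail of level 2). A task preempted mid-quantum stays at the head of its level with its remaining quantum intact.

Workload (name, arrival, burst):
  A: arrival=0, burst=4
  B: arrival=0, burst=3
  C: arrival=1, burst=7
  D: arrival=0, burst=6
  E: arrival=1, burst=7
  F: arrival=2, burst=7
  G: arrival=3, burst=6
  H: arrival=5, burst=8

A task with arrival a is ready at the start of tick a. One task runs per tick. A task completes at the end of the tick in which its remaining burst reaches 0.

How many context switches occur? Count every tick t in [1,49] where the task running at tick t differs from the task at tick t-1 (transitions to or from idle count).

t=0: L0/L1/L2 = ABD/-/- → run A
t=1: L0/L1/L2 = ABDCE/-/- → run A
t=2: L0/L1/L2 = ABDCEF/-/- → run A
t=3: L0/L1/L2 = BDCEFG/A/- → run B
t=4: L0/L1/L2 = BDCEFG/A/- → run B
t=5: L0/L1/L2 = BDCEFGH/A/- → run B
t=6: L0/L1/L2 = DCEFGH/A/- → run D
t=7: L0/L1/L2 = DCEFGH/A/- → run D
t=8: L0/L1/L2 = DCEFGH/A/- → run D
t=9: L0/L1/L2 = CEFGH/AD/- → run C
t=10: L0/L1/L2 = CEFGH/AD/- → run C
t=11: L0/L1/L2 = CEFGH/AD/- → run C
t=12: L0/L1/L2 = EFGH/ADC/- → run E
t=13: L0/L1/L2 = EFGH/ADC/- → run E
t=14: L0/L1/L2 = EFGH/ADC/- → run E
t=15: L0/L1/L2 = FGH/ADCE/- → run F
t=16: L0/L1/L2 = FGH/ADCE/- → run F
t=17: L0/L1/L2 = FGH/ADCE/- → run F
t=18: L0/L1/L2 = GH/ADCEF/- → run G
t=19: L0/L1/L2 = GH/ADCEF/- → run G
t=20: L0/L1/L2 = GH/ADCEF/- → run G
t=21: L0/L1/L2 = H/ADCEFG/- → run H
t=22: L0/L1/L2 = H/ADCEFG/- → run H
t=23: L0/L1/L2 = H/ADCEFG/- → run H
t=24: L0/L1/L2 = -/ADCEFGH/- → run A
t=25: L0/L1/L2 = -/DCEFGH/- → run D
t=26: L0/L1/L2 = -/DCEFGH/- → run D
t=27: L0/L1/L2 = -/DCEFGH/- → run D
t=28: L0/L1/L2 = -/CEFGH/- → run C
t=29: L0/L1/L2 = -/CEFGH/- → run C
t=30: L0/L1/L2 = -/CEFGH/- → run C
t=31: L0/L1/L2 = -/CEFGH/- → run C
t=32: L0/L1/L2 = -/EFGH/- → run E
t=33: L0/L1/L2 = -/EFGH/- → run E
t=34: L0/L1/L2 = -/EFGH/- → run E
t=35: L0/L1/L2 = -/EFGH/- → run E
t=36: L0/L1/L2 = -/FGH/- → run F
t=37: L0/L1/L2 = -/FGH/- → run F
t=38: L0/L1/L2 = -/FGH/- → run F
t=39: L0/L1/L2 = -/FGH/- → run F
t=40: L0/L1/L2 = -/GH/- → run G
t=41: L0/L1/L2 = -/GH/- → run G
t=42: L0/L1/L2 = -/GH/- → run G
t=43: L0/L1/L2 = -/H/- → run H
t=44: L0/L1/L2 = -/H/- → run H
t=45: L0/L1/L2 = -/H/- → run H
t=46: L0/L1/L2 = -/H/- → run H
t=47: L0/L1/L2 = -/H/- → run H
t=48: (idle)
t=49: (idle)

context switches = 15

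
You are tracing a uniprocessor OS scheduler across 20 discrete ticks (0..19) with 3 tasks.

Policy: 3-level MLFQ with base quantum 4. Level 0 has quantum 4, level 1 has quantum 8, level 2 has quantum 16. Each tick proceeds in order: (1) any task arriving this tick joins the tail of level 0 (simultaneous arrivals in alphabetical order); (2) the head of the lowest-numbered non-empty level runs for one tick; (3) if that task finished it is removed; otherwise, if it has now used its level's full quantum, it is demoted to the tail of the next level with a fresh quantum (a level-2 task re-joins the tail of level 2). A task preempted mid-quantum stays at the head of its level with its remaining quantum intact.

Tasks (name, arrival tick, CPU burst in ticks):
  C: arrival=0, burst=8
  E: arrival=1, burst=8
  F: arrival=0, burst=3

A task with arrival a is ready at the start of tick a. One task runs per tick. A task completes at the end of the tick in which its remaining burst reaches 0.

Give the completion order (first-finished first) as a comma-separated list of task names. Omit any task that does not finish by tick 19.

t=0: L0/L1/L2 = CF/-/- → run C
t=1: L0/L1/L2 = CFE/-/- → run C
t=2: L0/L1/L2 = CFE/-/- → run C
t=3: L0/L1/L2 = CFE/-/- → run C
t=4: L0/L1/L2 = FE/C/- → run F
t=5: L0/L1/L2 = FE/C/- → run F
t=6: L0/L1/L2 = FE/C/- → run F
t=7: L0/L1/L2 = E/C/- → run E
t=8: L0/L1/L2 = E/C/- → run E
t=9: L0/L1/L2 = E/C/- → run E
t=10: L0/L1/L2 = E/C/- → run E
t=11: L0/L1/L2 = -/CE/- → run C
t=12: L0/L1/L2 = -/CE/- → run C
t=13: L0/L1/L2 = -/CE/- → run C
t=14: L0/L1/L2 = -/CE/- → run C
t=15: L0/L1/L2 = -/E/- → run E
t=16: L0/L1/L2 = -/E/- → run E
t=17: L0/L1/L2 = -/E/- → run E
t=18: L0/L1/L2 = -/E/- → run E
t=19: (idle)

completion order = F, C, E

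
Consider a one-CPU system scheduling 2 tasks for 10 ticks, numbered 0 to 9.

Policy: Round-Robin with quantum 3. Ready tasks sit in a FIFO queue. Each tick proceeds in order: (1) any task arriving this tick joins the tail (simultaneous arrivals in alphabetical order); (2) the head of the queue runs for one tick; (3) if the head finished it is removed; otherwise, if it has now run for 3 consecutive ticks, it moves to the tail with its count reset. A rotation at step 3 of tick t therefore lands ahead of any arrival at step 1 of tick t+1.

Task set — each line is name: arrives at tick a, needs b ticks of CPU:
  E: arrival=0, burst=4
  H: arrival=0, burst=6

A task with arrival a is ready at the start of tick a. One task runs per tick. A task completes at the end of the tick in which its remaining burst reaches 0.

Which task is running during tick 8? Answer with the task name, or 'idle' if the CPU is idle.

t=0: queue=[E,H] q_used=0 → run E
t=1: queue=[E,H] q_used=1 → run E
t=2: queue=[E,H] q_used=2 → run E
t=3: queue=[H,E] q_used=0 → run H
t=4: queue=[H,E] q_used=1 → run H
t=5: queue=[H,E] q_used=2 → run H
t=6: queue=[E,H] q_used=0 → run E
t=7: queue=[H] q_used=0 → run H
t=8: queue=[H] q_used=1 → run H
t=9: queue=[H] q_used=2 → run H

running at tick 8 = H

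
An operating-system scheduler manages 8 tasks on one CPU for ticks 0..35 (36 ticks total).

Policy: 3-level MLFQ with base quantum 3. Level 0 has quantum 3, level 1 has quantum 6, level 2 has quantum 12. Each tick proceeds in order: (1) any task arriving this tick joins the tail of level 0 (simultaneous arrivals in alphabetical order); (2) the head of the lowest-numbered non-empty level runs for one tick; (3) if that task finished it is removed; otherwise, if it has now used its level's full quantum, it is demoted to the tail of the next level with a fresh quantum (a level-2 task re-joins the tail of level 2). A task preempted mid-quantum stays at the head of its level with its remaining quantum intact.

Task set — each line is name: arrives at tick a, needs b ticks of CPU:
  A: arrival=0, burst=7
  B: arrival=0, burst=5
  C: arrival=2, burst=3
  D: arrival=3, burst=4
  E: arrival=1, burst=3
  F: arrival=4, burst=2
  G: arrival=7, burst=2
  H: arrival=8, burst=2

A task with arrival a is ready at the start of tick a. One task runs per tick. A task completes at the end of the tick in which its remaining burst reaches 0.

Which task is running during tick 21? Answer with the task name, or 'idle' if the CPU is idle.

t=0: L0/L1/L2 = AB/-/- → run A
t=1: L0/L1/L2 = ABE/-/- → run A
t=2: L0/L1/L2 = ABEC/-/- → run A
t=3: L0/L1/L2 = BECD/A/- → run B
t=4: L0/L1/L2 = BECDF/A/- → run B
t=5: L0/L1/L2 = BECDF/A/- → run B
t=6: L0/L1/L2 = ECDF/AB/- → run E
t=7: L0/L1/L2 = ECDFG/AB/- → run E
t=8: L0/L1/L2 = ECDFGH/AB/- → run E
t=9: L0/L1/L2 = CDFGH/AB/- → run C
t=10: L0/L1/L2 = CDFGH/AB/- → run C
t=11: L0/L1/L2 = CDFGH/AB/- → run C
t=12: L0/L1/L2 = DFGH/AB/- → run D
t=13: L0/L1/L2 = DFGH/AB/- → run D
t=14: L0/L1/L2 = DFGH/AB/- → run D
t=15: L0/L1/L2 = FGH/ABD/- → run F
t=16: L0/L1/L2 = FGH/ABD/- → run F
t=17: L0/L1/L2 = GH/ABD/- → run G
t=18: L0/L1/L2 = GH/ABD/- → run G
t=19: L0/L1/L2 = H/ABD/- → run H
t=20: L0/L1/L2 = H/ABD/- → run H
t=21: L0/L1/L2 = -/ABD/- → run A
t=22: L0/L1/L2 = -/ABD/- → run A
t=23: L0/L1/L2 = -/ABD/- → run A
t=24: L0/L1/L2 = -/ABD/- → run A
t=25: L0/L1/L2 = -/BD/- → run B
t=26: L0/L1/L2 = -/BD/- → run B
t=27: L0/L1/L2 = -/D/- → run D
t=28: (idle)
t=29: (idle)
t=30: (idle)
t=31: (idle)
t=32: (idle)
t=33: (idle)
t=34: (idle)
t=35: (idle)

running at tick 21 = A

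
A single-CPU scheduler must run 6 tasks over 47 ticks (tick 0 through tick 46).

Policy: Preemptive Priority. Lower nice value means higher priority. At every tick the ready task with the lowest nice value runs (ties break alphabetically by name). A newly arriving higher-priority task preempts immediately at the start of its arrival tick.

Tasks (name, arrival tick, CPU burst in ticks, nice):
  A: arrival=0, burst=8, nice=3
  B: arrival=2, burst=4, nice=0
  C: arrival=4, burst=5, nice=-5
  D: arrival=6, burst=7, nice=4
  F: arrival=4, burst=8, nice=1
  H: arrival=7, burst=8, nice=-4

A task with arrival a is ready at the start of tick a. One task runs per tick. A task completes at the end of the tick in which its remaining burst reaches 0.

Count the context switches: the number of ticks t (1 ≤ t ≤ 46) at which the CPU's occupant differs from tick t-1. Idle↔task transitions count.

t=0: ready={A} → run A
t=1: ready={A} → run A
t=2: ready={A,B} → run B
t=3: ready={A,B} → run B
t=4: ready={A,B,C,F} → run C
t=5: ready={A,B,C,F} → run C
t=6: ready={A,B,C,D,F} → run C
t=7: ready={A,B,C,D,F,H} → run C
t=8: ready={A,B,C,D,F,H} → run C
t=9: ready={A,B,D,F,H} → run H
t=10: ready={A,B,D,F,H} → run H
t=11: ready={A,B,D,F,H} → run H
t=12: ready={A,B,D,F,H} → run H
t=13: ready={A,B,D,F,H} → run H
t=14: ready={A,B,D,F,H} → run H
t=15: ready={A,B,D,F,H} → run H
t=16: ready={A,B,D,F,H} → run H
t=17: ready={A,B,D,F} → run B
t=18: ready={A,B,D,F} → run B
t=19: ready={A,D,F} → run F
t=20: ready={A,D,F} → run F
t=21: ready={A,D,F} → run F
t=22: ready={A,D,F} → run F
t=23: ready={A,D,F} → run F
t=24: ready={A,D,F} → run F
t=25: ready={A,D,F} → run F
t=26: ready={A,D,F} → run F
t=27: ready={A,D} → run A
t=28: ready={A,D} → run A
t=29: ready={A,D} → run A
t=30: ready={A,D} → run A
t=31: ready={A,D} → run A
t=32: ready={A,D} → run A
t=33: ready={D} → run D
t=34: ready={D} → run D
t=35: ready={D} → run D
t=36: ready={D} → run D
t=37: ready={D} → run D
t=38: ready={D} → run D
t=39: ready={D} → run D
t=40: (idle)
t=41: (idle)
t=42: (idle)
t=43: (idle)
t=44: (idle)
t=45: (idle)
t=46: (idle)

context switches = 8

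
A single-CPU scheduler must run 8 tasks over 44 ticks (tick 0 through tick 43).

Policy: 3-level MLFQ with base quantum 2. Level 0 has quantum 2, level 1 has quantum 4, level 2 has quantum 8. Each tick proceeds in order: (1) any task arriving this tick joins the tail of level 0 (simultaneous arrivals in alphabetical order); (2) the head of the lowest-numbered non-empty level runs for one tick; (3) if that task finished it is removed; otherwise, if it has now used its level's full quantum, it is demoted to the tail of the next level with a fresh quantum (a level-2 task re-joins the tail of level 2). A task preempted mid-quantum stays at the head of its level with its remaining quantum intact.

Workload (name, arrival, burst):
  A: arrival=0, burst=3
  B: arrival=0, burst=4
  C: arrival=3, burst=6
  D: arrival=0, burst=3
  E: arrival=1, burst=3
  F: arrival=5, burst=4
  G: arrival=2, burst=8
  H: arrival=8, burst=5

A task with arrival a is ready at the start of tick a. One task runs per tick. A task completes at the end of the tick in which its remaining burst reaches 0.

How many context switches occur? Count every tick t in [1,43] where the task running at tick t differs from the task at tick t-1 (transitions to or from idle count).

t=0: L0/L1/L2 = ABD/-/- → run A
t=1: L0/L1/L2 = ABDE/-/- → run A
t=2: L0/L1/L2 = BDEG/A/- → run B
t=3: L0/L1/L2 = BDEGC/A/- → run B
t=4: L0/L1/L2 = DEGC/AB/- → run D
t=5: L0/L1/L2 = DEGCF/AB/- → run D
t=6: L0/L1/L2 = EGCF/ABD/- → run E
t=7: L0/L1/L2 = EGCF/ABD/- → run E
t=8: L0/L1/L2 = GCFH/ABDE/- → run G
t=9: L0/L1/L2 = GCFH/ABDE/- → run G
t=10: L0/L1/L2 = CFH/ABDEG/- → run C
t=11: L0/L1/L2 = CFH/ABDEG/- → run C
t=12: L0/L1/L2 = FH/ABDEGC/- → run F
t=13: L0/L1/L2 = FH/ABDEGC/- → run F
t=14: L0/L1/L2 = H/ABDEGCF/- → run H
t=15: L0/L1/L2 = H/ABDEGCF/- → run H
t=16: L0/L1/L2 = -/ABDEGCFH/- → run A
t=17: L0/L1/L2 = -/BDEGCFH/- → run B
t=18: L0/L1/L2 = -/BDEGCFH/- → run B
t=19: L0/L1/L2 = -/DEGCFH/- → run D
t=20: L0/L1/L2 = -/EGCFH/- → run E
t=21: L0/L1/L2 = -/GCFH/- → run G
t=22: L0/L1/L2 = -/GCFH/- → run G
t=23: L0/L1/L2 = -/GCFH/- → run G
t=24: L0/L1/L2 = -/GCFH/- → run G
t=25: L0/L1/L2 = -/CFH/G → run C
t=26: L0/L1/L2 = -/CFH/G → run C
t=27: L0/L1/L2 = -/CFH/G → run C
t=28: L0/L1/L2 = -/CFH/G → run C
t=29: L0/L1/L2 = -/FH/G → run F
t=30: L0/L1/L2 = -/FH/G → run F
t=31: L0/L1/L2 = -/H/G → run H
t=32: L0/L1/L2 = -/H/G → run H
t=33: L0/L1/L2 = -/H/G → run H
t=34: L0/L1/L2 = -/-/G → run G
t=35: L0/L1/L2 = -/-/G → run G
t=36: (idle)
t=37: (idle)
t=38: (idle)
t=39: (idle)
t=40: (idle)
t=41: (idle)
t=42: (idle)
t=43: (idle)

context switches = 17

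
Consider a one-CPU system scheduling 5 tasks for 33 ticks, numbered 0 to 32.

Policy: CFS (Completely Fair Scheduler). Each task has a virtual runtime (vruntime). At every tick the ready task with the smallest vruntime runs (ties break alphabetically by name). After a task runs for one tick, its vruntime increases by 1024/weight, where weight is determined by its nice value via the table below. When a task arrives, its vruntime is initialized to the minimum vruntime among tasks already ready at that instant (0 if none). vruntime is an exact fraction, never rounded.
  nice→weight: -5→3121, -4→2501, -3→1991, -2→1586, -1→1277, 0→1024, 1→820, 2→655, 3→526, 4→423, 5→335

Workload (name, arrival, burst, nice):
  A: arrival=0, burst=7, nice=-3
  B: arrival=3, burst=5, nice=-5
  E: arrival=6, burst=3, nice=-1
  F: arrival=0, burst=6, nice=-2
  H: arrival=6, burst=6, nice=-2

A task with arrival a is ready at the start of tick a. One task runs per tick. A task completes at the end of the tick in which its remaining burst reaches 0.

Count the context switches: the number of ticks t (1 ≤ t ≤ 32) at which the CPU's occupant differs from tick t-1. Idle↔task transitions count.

t=0: vr[A=0 F=0] → run A
t=1: vr[A=1024/1991 F=0] → run F
t=2: vr[A=1024/1991 F=512/793] → run A
t=3: vr[A=2048/1991 B=512/793 F=512/793] → run B
t=4: vr[A=2048/1991 B=2409984/2474953 F=512/793] → run F
t=5: vr[A=2048/1991 B=2409984/2474953 F=1024/793] → run B
t=6: vr[A=2048/1991 B=3222016/2474953 E=2048/1991 F=1024/793 H=2048/1991] → run A
t=7: vr[A=3072/1991 B=3222016/2474953 E=2048/1991 F=1024/793 H=2048/1991] → run E
t=8: vr[A=3072/1991 B=3222016/2474953 E=4654080/2542507 F=1024/793 H=2048/1991] → run H
t=9: vr[A=3072/1991 B=3222016/2474953 E=4654080/2542507 F=1024/793 H=2643456/1578863] → run F
t=10: vr[A=3072/1991 B=3222016/2474953 E=4654080/2542507 F=1536/793 H=2643456/1578863] → run B
t=11: vr[A=3072/1991 B=4034048/2474953 E=4654080/2542507 F=1536/793 H=2643456/1578863] → run A
t=12: vr[A=4096/1991 B=4034048/2474953 E=4654080/2542507 F=1536/793 H=2643456/1578863] → run B
t=13: vr[A=4096/1991 B=4846080/2474953 E=4654080/2542507 F=1536/793 H=2643456/1578863] → run H
t=14: vr[A=4096/1991 B=4846080/2474953 E=4654080/2542507 F=1536/793 H=3662848/1578863] → run E
t=15: vr[A=4096/1991 B=4846080/2474953 E=6692864/2542507 F=1536/793 H=3662848/1578863] → run F
t=16: vr[A=4096/1991 B=4846080/2474953 E=6692864/2542507 F=2048/793 H=3662848/1578863] → run B
t=17: vr[A=4096/1991 E=6692864/2542507 F=2048/793 H=3662848/1578863] → run A
t=18: vr[A=5120/1991 E=6692864/2542507 F=2048/793 H=3662848/1578863] → run H
t=19: vr[A=5120/1991 E=6692864/2542507 F=2048/793 H=4682240/1578863] → run A
t=20: vr[A=6144/1991 E=6692864/2542507 F=2048/793 H=4682240/1578863] → run F
t=21: vr[A=6144/1991 E=6692864/2542507 F=2560/793 H=4682240/1578863] → run E
t=22: vr[A=6144/1991 F=2560/793 H=4682240/1578863] → run H
t=23: vr[A=6144/1991 F=2560/793 H=5701632/1578863] → run A
t=24: vr[F=2560/793 H=5701632/1578863] → run F
t=25: vr[H=5701632/1578863] → run H
t=26: vr[H=6721024/1578863] → run H
t=27: (idle)
t=28: (idle)
t=29: (idle)
t=30: (idle)
t=31: (idle)
t=32: (idle)

context switches = 26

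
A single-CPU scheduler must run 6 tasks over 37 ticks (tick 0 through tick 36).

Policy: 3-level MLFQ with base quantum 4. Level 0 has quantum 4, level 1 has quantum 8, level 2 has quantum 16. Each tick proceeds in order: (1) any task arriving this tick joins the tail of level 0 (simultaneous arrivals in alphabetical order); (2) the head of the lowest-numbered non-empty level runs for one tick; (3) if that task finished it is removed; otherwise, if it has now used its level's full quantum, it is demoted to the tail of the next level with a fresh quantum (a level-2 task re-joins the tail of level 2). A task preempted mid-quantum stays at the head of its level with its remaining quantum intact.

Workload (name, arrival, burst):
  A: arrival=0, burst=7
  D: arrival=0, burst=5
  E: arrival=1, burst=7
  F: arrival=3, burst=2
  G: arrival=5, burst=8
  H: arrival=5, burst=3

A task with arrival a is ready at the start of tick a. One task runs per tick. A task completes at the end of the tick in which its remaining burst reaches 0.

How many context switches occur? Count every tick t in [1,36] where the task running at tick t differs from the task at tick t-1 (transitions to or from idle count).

t=0: L0/L1/L2 = AD/-/- → run A
t=1: L0/L1/L2 = ADE/-/- → run A
t=2: L0/L1/L2 = ADE/-/- → run A
t=3: L0/L1/L2 = ADEF/-/- → run A
t=4: L0/L1/L2 = DEF/A/- → run D
t=5: L0/L1/L2 = DEFGH/A/- → run D
t=6: L0/L1/L2 = DEFGH/A/- → run D
t=7: L0/L1/L2 = DEFGH/A/- → run D
t=8: L0/L1/L2 = EFGH/AD/- → run E
t=9: L0/L1/L2 = EFGH/AD/- → run E
t=10: L0/L1/L2 = EFGH/AD/- → run E
t=11: L0/L1/L2 = EFGH/AD/- → run E
t=12: L0/L1/L2 = FGH/ADE/- → run F
t=13: L0/L1/L2 = FGH/ADE/- → run F
t=14: L0/L1/L2 = GH/ADE/- → run G
t=15: L0/L1/L2 = GH/ADE/- → run G
t=16: L0/L1/L2 = GH/ADE/- → run G
t=17: L0/L1/L2 = GH/ADE/- → run G
t=18: L0/L1/L2 = H/ADEG/- → run H
t=19: L0/L1/L2 = H/ADEG/- → run H
t=20: L0/L1/L2 = H/ADEG/- → run H
t=21: L0/L1/L2 = -/ADEG/- → run A
t=22: L0/L1/L2 = -/ADEG/- → run A
t=23: L0/L1/L2 = -/ADEG/- → run A
t=24: L0/L1/L2 = -/DEG/- → run D
t=25: L0/L1/L2 = -/EG/- → run E
t=26: L0/L1/L2 = -/EG/- → run E
t=27: L0/L1/L2 = -/EG/- → run E
t=28: L0/L1/L2 = -/G/- → run G
t=29: L0/L1/L2 = -/G/- → run G
t=30: L0/L1/L2 = -/G/- → run G
t=31: L0/L1/L2 = -/G/- → run G
t=32: (idle)
t=33: (idle)
t=34: (idle)
t=35: (idle)
t=36: (idle)

context switches = 10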